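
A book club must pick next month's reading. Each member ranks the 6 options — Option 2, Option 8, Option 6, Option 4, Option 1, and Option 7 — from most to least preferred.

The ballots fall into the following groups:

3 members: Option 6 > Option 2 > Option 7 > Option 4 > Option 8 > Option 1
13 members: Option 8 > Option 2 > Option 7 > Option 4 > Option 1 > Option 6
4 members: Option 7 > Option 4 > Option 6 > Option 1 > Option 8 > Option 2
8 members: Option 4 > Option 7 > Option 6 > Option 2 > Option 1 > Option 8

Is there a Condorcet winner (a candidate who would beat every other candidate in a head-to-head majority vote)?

No

Head-to-head results (28 voters total):
Option 2 vs Option 8: Option 8 wins 17–11.
Option 2 vs Option 6: Option 6 wins 15–13.
Option 2 vs Option 4: Option 2 wins 16–12.
Option 2 vs Option 1: Option 2 wins 24–4.
Option 2 vs Option 7: Option 2 wins 16–12.
Option 8 vs Option 6: Option 6 wins 15–13.
Option 8 vs Option 4: Option 4 wins 15–13.
Option 8 vs Option 1: Option 8 wins 16–12.
Option 8 vs Option 7: Option 7 wins 15–13.
Option 6 vs Option 4: Option 4 wins 25–3.
Option 6 vs Option 1: Option 6 wins 15–13.
Option 6 vs Option 7: Option 7 wins 25–3.
Option 4 vs Option 1: Option 4 wins 28–0.
Option 4 vs Option 7: Option 7 wins 20–8.
Option 1 vs Option 7: Option 7 wins 28–0.
No candidate beats all others: Option 2 beats Option 4 beats Option 8 beats Option 2, a majority cycle.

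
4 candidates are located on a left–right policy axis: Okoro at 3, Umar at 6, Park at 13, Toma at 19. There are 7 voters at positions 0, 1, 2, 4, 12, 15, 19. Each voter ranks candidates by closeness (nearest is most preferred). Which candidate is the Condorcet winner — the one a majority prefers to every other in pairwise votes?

With single-peaked preferences on a line, the Condorcet winner is the candidate closest to the median voter.
The median voter (position 4) is closest to Okoro at 3.
Check: Okoro vs Umar — voters closer to Okoro: 4 of 7.

Okoro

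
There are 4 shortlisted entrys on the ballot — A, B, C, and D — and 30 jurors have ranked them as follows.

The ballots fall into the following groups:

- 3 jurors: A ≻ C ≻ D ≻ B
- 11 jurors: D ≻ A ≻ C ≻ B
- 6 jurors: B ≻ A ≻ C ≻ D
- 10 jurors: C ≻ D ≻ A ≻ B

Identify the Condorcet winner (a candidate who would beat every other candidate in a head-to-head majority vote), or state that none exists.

There is no Condorcet winner

Head-to-head results (30 voters total):
A vs B: A wins 24–6.
A vs C: A wins 20–10.
A vs D: D wins 21–9.
B vs C: C wins 24–6.
B vs D: D wins 24–6.
C vs D: C wins 19–11.
No candidate beats all others: A beats C beats D beats A, a majority cycle.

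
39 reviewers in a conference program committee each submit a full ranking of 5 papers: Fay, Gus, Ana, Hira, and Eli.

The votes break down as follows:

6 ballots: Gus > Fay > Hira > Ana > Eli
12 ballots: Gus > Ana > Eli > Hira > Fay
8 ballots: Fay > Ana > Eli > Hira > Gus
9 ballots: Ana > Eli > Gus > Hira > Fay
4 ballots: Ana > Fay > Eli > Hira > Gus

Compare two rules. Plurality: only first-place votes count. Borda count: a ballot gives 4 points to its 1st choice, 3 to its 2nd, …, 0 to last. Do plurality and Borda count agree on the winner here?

No

Plurality first-place counts: Fay 8, Gus 18, Ana 13, Hira 0, Eli 0 → Gus.
Borda totals: Fay 62, Gus 90, Ana 118, Hira 45, Eli 75 → Ana.
The two rules disagree: plurality picks Gus, Borda picks Ana.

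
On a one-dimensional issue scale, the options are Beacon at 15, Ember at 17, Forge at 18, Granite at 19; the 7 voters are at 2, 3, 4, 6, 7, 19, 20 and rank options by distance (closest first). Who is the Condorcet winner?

Beacon

With single-peaked preferences on a line, the Condorcet winner is the candidate closest to the median voter.
The median voter (position 6) is closest to Beacon at 15.
Check: Beacon vs Forge — voters closer to Beacon: 5 of 7.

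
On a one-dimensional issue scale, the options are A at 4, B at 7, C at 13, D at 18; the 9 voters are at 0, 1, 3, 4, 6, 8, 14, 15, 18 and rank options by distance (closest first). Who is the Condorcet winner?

B

With single-peaked preferences on a line, the Condorcet winner is the candidate closest to the median voter.
The median voter (position 6) is closest to B at 7.
Check: B vs C — voters closer to B: 6 of 9.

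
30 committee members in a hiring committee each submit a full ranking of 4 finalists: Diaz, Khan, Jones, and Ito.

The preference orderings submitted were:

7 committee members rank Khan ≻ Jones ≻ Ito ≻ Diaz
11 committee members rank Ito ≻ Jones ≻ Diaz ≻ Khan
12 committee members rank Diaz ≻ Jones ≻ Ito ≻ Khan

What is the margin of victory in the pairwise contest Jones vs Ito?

8

Ballots ranking Jones above Ito: 7+12 = 19.
Ballots ranking Ito above Jones: 11.
Jones wins 19–11, a margin of 8.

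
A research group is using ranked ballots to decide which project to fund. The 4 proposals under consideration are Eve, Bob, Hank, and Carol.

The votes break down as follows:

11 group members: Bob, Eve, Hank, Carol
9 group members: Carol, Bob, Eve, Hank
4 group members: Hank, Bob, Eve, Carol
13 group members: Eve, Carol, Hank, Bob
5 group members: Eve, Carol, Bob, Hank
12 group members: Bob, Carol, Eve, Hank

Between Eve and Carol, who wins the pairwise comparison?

Ballots ranking Eve above Carol: 11+4+13+5 = 33.
Ballots ranking Carol above Eve: 9+12 = 21.
Eve wins the head-to-head, 33–21.

Eve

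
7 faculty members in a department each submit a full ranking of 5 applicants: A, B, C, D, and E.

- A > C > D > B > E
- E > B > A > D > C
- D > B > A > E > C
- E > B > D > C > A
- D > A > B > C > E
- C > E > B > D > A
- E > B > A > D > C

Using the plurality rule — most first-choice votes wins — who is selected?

E

First-place vote totals:
  A: 1
  B: 0
  C: 1
  D: 2
  E: 3
E has the most first-place votes.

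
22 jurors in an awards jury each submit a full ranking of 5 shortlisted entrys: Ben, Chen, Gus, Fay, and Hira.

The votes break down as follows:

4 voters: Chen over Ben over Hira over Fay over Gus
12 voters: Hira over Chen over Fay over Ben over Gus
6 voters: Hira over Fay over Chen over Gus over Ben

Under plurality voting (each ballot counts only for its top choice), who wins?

First-place vote totals:
  Ben: 0
  Chen: 4
  Gus: 0
  Fay: 0
  Hira: 18
Hira has the most first-place votes.

Hira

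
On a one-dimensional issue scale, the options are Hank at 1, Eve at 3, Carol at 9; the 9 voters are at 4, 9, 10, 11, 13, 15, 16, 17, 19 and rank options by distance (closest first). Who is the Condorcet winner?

Carol

With single-peaked preferences on a line, the Condorcet winner is the candidate closest to the median voter.
The median voter (position 13) is closest to Carol at 9.
Check: Carol vs Eve — voters closer to Carol: 8 of 9.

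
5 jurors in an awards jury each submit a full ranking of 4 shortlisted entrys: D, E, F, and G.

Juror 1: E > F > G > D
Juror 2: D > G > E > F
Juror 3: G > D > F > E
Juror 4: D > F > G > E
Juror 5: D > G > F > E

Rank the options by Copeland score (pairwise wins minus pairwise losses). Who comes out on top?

Pairwise results:
  D vs E: D wins 4–1.
  D vs F: D wins 4–1.
  D vs G: D wins 3–2.
  E vs F: F wins 3–2.
  E vs G: G wins 4–1.
  F vs G: G wins 3–2.
Copeland scores (wins − losses):
  D: 3 − 0 = 3
  E: 0 − 3 = -3
  F: 1 − 2 = -1
  G: 2 − 1 = 1
D has the best Copeland score.

D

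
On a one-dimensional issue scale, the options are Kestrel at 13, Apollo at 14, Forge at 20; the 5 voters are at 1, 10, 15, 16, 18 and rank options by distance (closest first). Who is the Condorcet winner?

Apollo

With single-peaked preferences on a line, the Condorcet winner is the candidate closest to the median voter.
The median voter (position 15) is closest to Apollo at 14.
Check: Apollo vs Kestrel — voters closer to Apollo: 3 of 5.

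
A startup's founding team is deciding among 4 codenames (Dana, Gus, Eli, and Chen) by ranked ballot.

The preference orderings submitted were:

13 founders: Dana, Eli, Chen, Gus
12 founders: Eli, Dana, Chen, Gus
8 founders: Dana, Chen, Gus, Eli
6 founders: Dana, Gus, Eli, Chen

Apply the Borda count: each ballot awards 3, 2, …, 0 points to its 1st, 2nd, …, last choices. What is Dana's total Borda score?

Borda scores:
  Dana: 13·3 + 12·2 + 8·3 + 6·3 = 105
  Gus: 13·0 + 12·0 + 8·1 + 6·2 = 20
  Eli: 13·2 + 12·3 + 8·0 + 6·1 = 68
  Chen: 13·1 + 12·1 + 8·2 + 6·0 = 41

105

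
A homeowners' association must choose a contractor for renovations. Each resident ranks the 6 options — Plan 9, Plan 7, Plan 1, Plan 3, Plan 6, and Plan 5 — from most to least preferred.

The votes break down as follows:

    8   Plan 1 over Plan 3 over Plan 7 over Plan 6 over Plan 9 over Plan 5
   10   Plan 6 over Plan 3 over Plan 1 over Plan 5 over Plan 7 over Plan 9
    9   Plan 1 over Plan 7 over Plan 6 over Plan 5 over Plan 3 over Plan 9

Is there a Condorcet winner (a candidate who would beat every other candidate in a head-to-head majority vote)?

Head-to-head results (27 voters total):
Plan 9 vs Plan 7: Plan 7 wins 27–0.
Plan 9 vs Plan 1: Plan 1 wins 27–0.
Plan 9 vs Plan 3: Plan 3 wins 27–0.
Plan 9 vs Plan 6: Plan 6 wins 27–0.
Plan 9 vs Plan 5: Plan 5 wins 19–8.
Plan 7 vs Plan 1: Plan 1 wins 27–0.
Plan 7 vs Plan 3: Plan 3 wins 18–9.
Plan 7 vs Plan 6: Plan 7 wins 17–10.
Plan 7 vs Plan 5: Plan 7 wins 17–10.
Plan 1 vs Plan 3: Plan 1 wins 17–10.
Plan 1 vs Plan 6: Plan 1 wins 17–10.
Plan 1 vs Plan 5: Plan 1 wins 27–0.
Plan 3 vs Plan 6: Plan 6 wins 19–8.
Plan 3 vs Plan 5: Plan 3 wins 18–9.
Plan 6 vs Plan 5: Plan 6 wins 27–0.
Plan 1 beats each rival — Plan 9 (27–0), Plan 7 (27–0), Plan 3 (17–10), Plan 6 (17–10), Plan 5 (27–0) — so Plan 1 is the Condorcet winner.

Yes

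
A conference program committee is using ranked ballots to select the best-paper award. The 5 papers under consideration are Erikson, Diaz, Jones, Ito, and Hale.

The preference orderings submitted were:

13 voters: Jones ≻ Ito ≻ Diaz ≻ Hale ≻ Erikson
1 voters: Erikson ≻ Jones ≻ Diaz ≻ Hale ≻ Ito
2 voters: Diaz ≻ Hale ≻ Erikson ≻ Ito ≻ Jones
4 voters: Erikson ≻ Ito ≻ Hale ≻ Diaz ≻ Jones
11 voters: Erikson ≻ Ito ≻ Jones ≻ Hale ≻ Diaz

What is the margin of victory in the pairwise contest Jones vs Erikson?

Ballots ranking Jones above Erikson: 13.
Ballots ranking Erikson above Jones: 1+2+4+11 = 18.
Erikson wins 18–13, a margin of 5.

5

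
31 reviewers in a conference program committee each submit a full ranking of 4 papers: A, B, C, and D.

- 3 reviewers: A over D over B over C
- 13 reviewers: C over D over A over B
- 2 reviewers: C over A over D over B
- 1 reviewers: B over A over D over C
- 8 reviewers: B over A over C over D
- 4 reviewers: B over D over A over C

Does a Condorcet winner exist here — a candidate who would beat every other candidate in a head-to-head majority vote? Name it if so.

None — there is no Condorcet winner

Head-to-head results (31 voters total):
A vs B: A wins 18–13.
A vs C: A wins 16–15.
A vs D: D wins 17–14.
B vs C: B wins 16–15.
B vs D: D wins 18–13.
C vs D: C wins 23–8.
No candidate beats all others: A beats C beats D beats A, a majority cycle.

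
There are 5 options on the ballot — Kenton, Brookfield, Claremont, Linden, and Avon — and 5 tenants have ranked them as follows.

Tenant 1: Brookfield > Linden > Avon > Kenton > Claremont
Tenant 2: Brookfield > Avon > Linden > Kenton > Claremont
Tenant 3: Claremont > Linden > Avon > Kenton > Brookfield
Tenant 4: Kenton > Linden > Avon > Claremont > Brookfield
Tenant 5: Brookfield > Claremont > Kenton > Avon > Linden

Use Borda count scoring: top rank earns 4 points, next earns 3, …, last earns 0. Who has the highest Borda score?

Borda scores:
  Kenton: 1 + 1 + 1 + 4 + 2 = 9
  Brookfield: 4 + 4 + 0 + 0 + 4 = 12
  Claremont: 0 + 0 + 4 + 1 + 3 = 8
  Linden: 3 + 2 + 3 + 3 + 0 = 11
  Avon: 2 + 3 + 2 + 2 + 1 = 10
Brookfield has the highest total.

Brookfield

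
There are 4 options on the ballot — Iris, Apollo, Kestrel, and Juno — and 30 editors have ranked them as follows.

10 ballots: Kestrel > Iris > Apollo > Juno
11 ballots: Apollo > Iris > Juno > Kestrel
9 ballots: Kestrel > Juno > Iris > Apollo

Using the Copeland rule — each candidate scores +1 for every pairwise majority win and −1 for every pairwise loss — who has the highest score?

Kestrel

Pairwise results:
  Iris vs Apollo: Iris wins 19–11.
  Iris vs Kestrel: Kestrel wins 19–11.
  Iris vs Juno: Iris wins 21–9.
  Apollo vs Kestrel: Kestrel wins 19–11.
  Apollo vs Juno: Apollo wins 21–9.
  Kestrel vs Juno: Kestrel wins 19–11.
Copeland scores (wins − losses):
  Iris: 2 − 1 = 1
  Apollo: 1 − 2 = -1
  Kestrel: 3 − 0 = 3
  Juno: 0 − 3 = -3
Kestrel has the best Copeland score.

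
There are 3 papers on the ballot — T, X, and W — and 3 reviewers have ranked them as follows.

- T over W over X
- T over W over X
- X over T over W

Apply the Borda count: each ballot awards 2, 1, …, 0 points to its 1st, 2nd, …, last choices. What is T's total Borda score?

Borda scores:
  T: 2 + 2 + 1 = 5
  X: 0 + 0 + 2 = 2
  W: 1 + 1 + 0 = 2

5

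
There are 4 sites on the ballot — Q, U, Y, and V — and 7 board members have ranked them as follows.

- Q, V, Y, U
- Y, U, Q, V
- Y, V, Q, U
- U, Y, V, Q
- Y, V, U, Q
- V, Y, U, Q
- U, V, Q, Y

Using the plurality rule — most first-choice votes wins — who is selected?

First-place vote totals:
  Q: 1
  U: 2
  Y: 3
  V: 1
Y has the most first-place votes.

Y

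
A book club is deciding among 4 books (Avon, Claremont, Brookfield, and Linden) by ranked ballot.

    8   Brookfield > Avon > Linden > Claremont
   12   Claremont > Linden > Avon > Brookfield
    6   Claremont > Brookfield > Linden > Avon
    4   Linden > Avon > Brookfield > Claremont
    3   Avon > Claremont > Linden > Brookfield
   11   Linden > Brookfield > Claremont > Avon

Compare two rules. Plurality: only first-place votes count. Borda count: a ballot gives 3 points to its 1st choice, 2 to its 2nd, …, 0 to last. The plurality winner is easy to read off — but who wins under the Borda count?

Plurality first-place counts: Avon 3, Claremont 18, Brookfield 8, Linden 15 → Claremont.
Borda totals: Avon 45, Claremont 71, Brookfield 62, Linden 86 → Linden.

Linden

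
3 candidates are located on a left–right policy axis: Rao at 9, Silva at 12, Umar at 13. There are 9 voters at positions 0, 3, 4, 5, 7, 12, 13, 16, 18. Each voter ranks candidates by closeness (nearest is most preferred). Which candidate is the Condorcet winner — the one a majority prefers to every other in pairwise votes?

Rao

With single-peaked preferences on a line, the Condorcet winner is the candidate closest to the median voter.
The median voter (position 7) is closest to Rao at 9.
Check: Rao vs Umar — voters closer to Rao: 5 of 9.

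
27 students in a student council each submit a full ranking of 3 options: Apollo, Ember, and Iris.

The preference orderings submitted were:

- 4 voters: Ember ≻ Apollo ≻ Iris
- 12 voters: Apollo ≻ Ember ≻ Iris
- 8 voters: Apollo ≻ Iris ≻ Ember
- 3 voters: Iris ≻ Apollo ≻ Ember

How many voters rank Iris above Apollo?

3

Ballots ranking Iris above Apollo: 3.
Ballots ranking Apollo above Iris: 4+12+8 = 24.
So 3 of 27 voters prefer Iris to Apollo.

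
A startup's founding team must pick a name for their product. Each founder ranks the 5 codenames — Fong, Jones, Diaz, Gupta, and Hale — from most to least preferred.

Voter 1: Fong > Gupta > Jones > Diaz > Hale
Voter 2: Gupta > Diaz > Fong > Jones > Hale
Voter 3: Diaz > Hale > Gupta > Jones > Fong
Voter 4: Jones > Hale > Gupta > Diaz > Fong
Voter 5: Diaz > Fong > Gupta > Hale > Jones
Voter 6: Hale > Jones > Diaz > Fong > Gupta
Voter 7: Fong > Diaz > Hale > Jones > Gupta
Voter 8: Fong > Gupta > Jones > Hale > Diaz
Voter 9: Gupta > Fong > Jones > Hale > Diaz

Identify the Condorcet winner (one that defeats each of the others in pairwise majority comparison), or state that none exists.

No Condorcet winner

Head-to-head results (9 voters total):
Fong vs Jones: Fong wins 6–3.
Fong vs Diaz: Diaz wins 5–4.
Fong vs Gupta: Fong wins 5–4.
Fong vs Hale: Fong wins 6–3.
Jones vs Diaz: Jones wins 5–4.
Jones vs Gupta: Gupta wins 6–3.
Jones vs Hale: Jones wins 5–4.
Diaz vs Gupta: Gupta wins 5–4.
Diaz vs Hale: Diaz wins 5–4.
Gupta vs Hale: Gupta wins 5–4.
No candidate beats all others: Fong beats Jones beats Diaz beats Fong, a majority cycle.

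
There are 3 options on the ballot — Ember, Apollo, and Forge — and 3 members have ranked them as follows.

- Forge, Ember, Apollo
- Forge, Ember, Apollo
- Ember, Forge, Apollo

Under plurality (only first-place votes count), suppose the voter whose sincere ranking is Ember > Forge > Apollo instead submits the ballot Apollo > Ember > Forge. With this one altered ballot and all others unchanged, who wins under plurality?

First-place totals with the altered ballot: Ember 0, Apollo 1, Forge 2.
The winner is unchanged: still Forge.

Forge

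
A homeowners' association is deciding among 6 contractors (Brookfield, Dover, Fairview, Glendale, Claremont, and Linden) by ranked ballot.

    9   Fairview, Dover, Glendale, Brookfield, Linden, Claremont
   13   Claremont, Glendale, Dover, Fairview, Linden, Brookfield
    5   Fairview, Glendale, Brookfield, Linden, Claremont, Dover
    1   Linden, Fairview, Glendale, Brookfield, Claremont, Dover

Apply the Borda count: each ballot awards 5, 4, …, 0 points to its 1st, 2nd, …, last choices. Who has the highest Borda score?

Borda scores:
  Brookfield: 9·2 + 13·0 + 5·3 + 2 = 35
  Dover: 9·4 + 13·3 + 5·0 + 0 = 75
  Fairview: 9·5 + 13·2 + 5·5 + 4 = 100
  Glendale: 9·3 + 13·4 + 5·4 + 3 = 102
  Claremont: 9·0 + 13·5 + 5·1 + 1 = 71
  Linden: 9·1 + 13·1 + 5·2 + 5 = 37
Glendale has the highest total.

Glendale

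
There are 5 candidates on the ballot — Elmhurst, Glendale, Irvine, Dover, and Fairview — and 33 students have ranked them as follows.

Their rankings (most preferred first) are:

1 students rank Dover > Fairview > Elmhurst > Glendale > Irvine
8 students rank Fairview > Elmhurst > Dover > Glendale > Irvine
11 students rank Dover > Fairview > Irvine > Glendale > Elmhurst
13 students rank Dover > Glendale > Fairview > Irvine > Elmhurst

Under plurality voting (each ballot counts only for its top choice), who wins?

Dover

First-place vote totals:
  Elmhurst: 0
  Glendale: 0
  Irvine: 0
  Dover: 25
  Fairview: 8
Dover has the most first-place votes.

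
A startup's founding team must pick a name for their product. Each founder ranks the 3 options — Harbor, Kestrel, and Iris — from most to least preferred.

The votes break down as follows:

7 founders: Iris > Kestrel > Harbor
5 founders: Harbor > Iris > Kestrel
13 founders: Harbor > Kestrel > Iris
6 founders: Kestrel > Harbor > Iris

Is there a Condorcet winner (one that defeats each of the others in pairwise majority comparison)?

Head-to-head results (31 voters total):
Harbor vs Kestrel: Harbor wins 18–13.
Harbor vs Iris: Harbor wins 24–7.
Kestrel vs Iris: Kestrel wins 19–12.
Harbor beats each rival — Kestrel (18–13), Iris (24–7) — so Harbor is the Condorcet winner.

Yes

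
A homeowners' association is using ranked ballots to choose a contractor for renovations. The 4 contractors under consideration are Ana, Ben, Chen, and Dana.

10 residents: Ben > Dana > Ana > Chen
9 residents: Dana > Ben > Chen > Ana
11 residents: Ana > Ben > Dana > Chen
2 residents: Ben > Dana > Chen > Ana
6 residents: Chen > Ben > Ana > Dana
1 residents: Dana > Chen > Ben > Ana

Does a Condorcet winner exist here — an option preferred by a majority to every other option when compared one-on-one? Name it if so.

Head-to-head results (39 voters total):
Ana vs Ben: Ben wins 28–11.
Ana vs Chen: Ana wins 21–18.
Ana vs Dana: Dana wins 22–17.
Ben vs Chen: Ben wins 32–7.
Ben vs Dana: Ben wins 29–10.
Chen vs Dana: Dana wins 33–6.
Ben beats each rival — Ana (28–11), Chen (32–7), Dana (29–10) — so Ben is the Condorcet winner.

Ben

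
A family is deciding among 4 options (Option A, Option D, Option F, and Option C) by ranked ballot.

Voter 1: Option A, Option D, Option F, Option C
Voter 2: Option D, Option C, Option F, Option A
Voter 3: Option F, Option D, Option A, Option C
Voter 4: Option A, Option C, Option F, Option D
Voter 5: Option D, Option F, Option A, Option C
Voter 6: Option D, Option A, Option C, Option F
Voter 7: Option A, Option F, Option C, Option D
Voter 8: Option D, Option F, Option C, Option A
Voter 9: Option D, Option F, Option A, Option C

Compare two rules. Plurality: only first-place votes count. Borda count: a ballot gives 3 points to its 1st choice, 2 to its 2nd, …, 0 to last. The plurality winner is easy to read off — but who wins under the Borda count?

Plurality first-place counts: Option A 3, Option D 5, Option F 1, Option C 0 → Option D.
Borda totals: Option A 14, Option D 19, Option F 14, Option C 7 → Option D.

Option D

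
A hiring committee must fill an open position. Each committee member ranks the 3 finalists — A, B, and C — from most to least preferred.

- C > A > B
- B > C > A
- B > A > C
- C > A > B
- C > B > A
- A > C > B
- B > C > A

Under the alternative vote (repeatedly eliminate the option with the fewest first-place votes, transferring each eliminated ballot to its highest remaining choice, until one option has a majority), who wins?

Round 1: B 3, C 3, A 1. A has the fewest and is eliminated.
Round 2: C 4, B 3. C has a majority.

C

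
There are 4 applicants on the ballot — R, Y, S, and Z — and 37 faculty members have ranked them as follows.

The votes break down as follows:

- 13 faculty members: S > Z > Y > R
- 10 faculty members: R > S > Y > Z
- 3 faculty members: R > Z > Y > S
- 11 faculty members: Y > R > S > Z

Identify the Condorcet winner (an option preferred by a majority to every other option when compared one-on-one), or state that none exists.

Head-to-head results (37 voters total):
R vs Y: Y wins 24–13.
R vs S: R wins 24–13.
R vs Z: R wins 24–13.
Y vs S: S wins 23–14.
Y vs Z: Y wins 21–16.
S vs Z: S wins 34–3.
No candidate beats all others: R beats S beats Y beats R, a majority cycle.

None — there is no Condorcet winner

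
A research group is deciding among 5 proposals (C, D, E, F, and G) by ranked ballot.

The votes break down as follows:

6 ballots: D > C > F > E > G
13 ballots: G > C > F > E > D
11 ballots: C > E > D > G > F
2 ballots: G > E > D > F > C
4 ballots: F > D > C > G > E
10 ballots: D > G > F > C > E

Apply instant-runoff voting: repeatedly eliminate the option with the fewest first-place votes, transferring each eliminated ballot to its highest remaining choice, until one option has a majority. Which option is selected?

D

Round 1: D 16, G 15, C 11, F 4, E 0. E has the fewest and is eliminated.
Round 2: D 16, G 15, C 11, F 4. F has the fewest and is eliminated.
Round 3: D 20, G 15, C 11. C has the fewest and is eliminated.
Round 4: D 31, G 15. D has a majority.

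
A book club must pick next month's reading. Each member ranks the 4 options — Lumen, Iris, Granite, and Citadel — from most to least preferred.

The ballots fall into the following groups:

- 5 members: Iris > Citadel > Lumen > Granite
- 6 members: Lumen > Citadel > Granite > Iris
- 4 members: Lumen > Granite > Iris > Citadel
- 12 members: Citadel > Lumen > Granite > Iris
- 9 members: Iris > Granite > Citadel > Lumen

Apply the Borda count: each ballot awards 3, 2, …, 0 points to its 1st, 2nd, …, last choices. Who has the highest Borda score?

Citadel

Borda scores:
  Lumen: 5·1 + 6·3 + 4·3 + 12·2 + 9·0 = 59
  Iris: 5·3 + 6·0 + 4·1 + 12·0 + 9·3 = 46
  Granite: 5·0 + 6·1 + 4·2 + 12·1 + 9·2 = 44
  Citadel: 5·2 + 6·2 + 4·0 + 12·3 + 9·1 = 67
Citadel has the highest total.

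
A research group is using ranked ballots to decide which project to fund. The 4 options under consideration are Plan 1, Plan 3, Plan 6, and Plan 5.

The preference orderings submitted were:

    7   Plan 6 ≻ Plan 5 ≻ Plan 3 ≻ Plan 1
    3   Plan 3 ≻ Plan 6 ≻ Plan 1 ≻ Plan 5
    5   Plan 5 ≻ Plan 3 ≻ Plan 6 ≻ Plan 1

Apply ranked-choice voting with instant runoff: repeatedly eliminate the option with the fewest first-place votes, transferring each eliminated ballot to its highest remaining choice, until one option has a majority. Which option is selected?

Round 1: Plan 6 7, Plan 5 5, Plan 3 3, Plan 1 0. Plan 1 has the fewest and is eliminated.
Round 2: Plan 6 7, Plan 5 5, Plan 3 3. Plan 3 has the fewest and is eliminated.
Round 3: Plan 6 10, Plan 5 5. Plan 6 has a majority.

Plan 6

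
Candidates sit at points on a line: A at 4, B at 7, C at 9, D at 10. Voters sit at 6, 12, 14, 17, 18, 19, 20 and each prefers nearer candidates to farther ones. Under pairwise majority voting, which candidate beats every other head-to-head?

With single-peaked preferences on a line, the Condorcet winner is the candidate closest to the median voter.
The median voter (position 17) is closest to D at 10.
Check: D vs C — voters closer to D: 6 of 7.

D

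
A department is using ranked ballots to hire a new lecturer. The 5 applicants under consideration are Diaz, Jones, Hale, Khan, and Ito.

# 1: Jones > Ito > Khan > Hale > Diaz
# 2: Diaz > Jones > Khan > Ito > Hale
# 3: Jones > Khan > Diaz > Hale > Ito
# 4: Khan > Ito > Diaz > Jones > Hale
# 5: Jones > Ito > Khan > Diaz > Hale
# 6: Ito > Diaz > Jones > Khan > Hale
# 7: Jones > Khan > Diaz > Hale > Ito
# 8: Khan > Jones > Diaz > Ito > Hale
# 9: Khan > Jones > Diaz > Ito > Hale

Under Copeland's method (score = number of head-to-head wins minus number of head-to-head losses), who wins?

Jones

Pairwise results:
  Diaz vs Jones: Jones wins 6–3.
  Diaz vs Hale: Diaz wins 8–1.
  Diaz vs Khan: Khan wins 7–2.
  Diaz vs Ito: Diaz wins 5–4.
  Jones vs Hale: Jones wins 9–0.
  Jones vs Khan: Jones wins 6–3.
  Jones vs Ito: Jones wins 7–2.
  Hale vs Khan: Khan wins 9–0.
  Hale vs Ito: Ito wins 7–2.
  Khan vs Ito: Khan wins 6–3.
Copeland scores (wins − losses):
  Diaz: 2 − 2 = 0
  Jones: 4 − 0 = 4
  Hale: 0 − 4 = -4
  Khan: 3 − 1 = 2
  Ito: 1 − 3 = -2
Jones has the best Copeland score.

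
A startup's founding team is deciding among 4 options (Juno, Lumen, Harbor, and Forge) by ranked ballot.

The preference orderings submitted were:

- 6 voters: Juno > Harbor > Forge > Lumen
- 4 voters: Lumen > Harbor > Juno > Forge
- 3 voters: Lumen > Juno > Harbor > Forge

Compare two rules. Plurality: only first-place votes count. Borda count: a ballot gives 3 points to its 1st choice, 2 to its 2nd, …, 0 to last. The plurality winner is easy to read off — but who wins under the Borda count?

Juno

Plurality first-place counts: Juno 6, Lumen 7, Harbor 0, Forge 0 → Lumen.
Borda totals: Juno 28, Lumen 21, Harbor 23, Forge 6 → Juno.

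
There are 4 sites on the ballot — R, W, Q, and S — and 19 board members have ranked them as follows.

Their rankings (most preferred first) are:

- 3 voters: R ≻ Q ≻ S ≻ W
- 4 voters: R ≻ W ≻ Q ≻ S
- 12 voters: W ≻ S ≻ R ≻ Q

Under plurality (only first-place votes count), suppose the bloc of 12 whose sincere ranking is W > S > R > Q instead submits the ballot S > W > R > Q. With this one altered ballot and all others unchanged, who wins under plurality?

First-place totals with the altered ballot: R 7, W 0, Q 0, S 12.
The switch changes the winner from W to S.

S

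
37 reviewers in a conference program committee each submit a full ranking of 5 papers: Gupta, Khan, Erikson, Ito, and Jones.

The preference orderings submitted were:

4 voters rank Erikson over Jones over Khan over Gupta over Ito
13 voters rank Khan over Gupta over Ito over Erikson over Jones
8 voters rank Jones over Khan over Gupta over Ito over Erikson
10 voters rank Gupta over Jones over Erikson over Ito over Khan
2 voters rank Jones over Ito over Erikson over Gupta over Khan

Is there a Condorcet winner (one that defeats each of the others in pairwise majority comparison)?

No

Head-to-head results (37 voters total):
Gupta vs Khan: Khan wins 25–12.
Gupta vs Erikson: Gupta wins 31–6.
Gupta vs Ito: Gupta wins 35–2.
Gupta vs Jones: Gupta wins 23–14.
Khan vs Erikson: Khan wins 21–16.
Khan vs Ito: Khan wins 25–12.
Khan vs Jones: Jones wins 24–13.
Erikson vs Ito: Ito wins 23–14.
Erikson vs Jones: Jones wins 20–17.
Ito vs Jones: Jones wins 24–13.
No candidate beats all others: Gupta beats Jones beats Khan beats Gupta, a majority cycle.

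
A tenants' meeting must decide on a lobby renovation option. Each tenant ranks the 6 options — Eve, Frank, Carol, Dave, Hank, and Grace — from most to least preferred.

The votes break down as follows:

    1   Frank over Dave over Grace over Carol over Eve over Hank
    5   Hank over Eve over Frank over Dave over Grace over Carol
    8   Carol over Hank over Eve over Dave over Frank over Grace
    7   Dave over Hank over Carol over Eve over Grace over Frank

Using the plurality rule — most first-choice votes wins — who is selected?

Carol

First-place vote totals:
  Eve: 0
  Frank: 1
  Carol: 8
  Dave: 7
  Hank: 5
  Grace: 0
Carol has the most first-place votes.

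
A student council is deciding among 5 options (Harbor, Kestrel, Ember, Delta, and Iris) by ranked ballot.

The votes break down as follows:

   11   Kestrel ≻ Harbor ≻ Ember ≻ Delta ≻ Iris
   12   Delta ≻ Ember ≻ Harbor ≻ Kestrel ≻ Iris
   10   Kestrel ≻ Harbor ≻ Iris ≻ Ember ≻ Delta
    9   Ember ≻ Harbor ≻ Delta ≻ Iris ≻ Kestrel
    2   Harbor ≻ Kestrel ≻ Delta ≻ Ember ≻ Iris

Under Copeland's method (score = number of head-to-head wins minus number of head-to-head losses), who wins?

Pairwise results:
  Harbor vs Kestrel: Harbor wins 23–21.
  Harbor vs Ember: Harbor wins 23–21.
  Harbor vs Delta: Harbor wins 32–12.
  Harbor vs Iris: Harbor wins 44–0.
  Kestrel vs Ember: Kestrel wins 23–21.
  Kestrel vs Delta: Kestrel wins 23–21.
  Kestrel vs Iris: Kestrel wins 35–9.
  Ember vs Delta: Ember wins 30–14.
  Ember vs Iris: Ember wins 34–10.
  Delta vs Iris: Delta wins 34–10.
Copeland scores (wins − losses):
  Harbor: 4 − 0 = 4
  Kestrel: 3 − 1 = 2
  Ember: 2 − 2 = 0
  Delta: 1 − 3 = -2
  Iris: 0 − 4 = -4
Harbor has the best Copeland score.

Harbor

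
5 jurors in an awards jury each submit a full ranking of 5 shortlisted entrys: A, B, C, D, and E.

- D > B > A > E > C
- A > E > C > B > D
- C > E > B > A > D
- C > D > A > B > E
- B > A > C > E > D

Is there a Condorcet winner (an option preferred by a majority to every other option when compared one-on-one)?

No

Head-to-head results (5 voters total):
A vs B: B wins 3–2.
A vs C: A wins 3–2.
A vs D: A wins 3–2.
A vs E: A wins 4–1.
B vs C: C wins 3–2.
B vs D: B wins 3–2.
B vs E: B wins 3–2.
C vs D: C wins 4–1.
C vs E: C wins 3–2.
D vs E: E wins 3–2.
No candidate beats all others: A beats C beats B beats A, a majority cycle.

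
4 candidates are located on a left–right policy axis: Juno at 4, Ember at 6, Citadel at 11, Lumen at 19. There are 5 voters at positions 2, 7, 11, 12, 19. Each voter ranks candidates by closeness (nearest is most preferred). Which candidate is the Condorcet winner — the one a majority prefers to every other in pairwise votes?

With single-peaked preferences on a line, the Condorcet winner is the candidate closest to the median voter.
The median voter (position 11) is closest to Citadel at 11.
Check: Citadel vs Ember — voters closer to Citadel: 3 of 5.

Citadel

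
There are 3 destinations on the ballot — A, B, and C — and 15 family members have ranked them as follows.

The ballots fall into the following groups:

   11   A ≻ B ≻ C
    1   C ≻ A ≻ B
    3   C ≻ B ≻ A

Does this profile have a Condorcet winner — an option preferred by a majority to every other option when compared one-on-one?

Yes

Head-to-head results (15 voters total):
A vs B: A wins 12–3.
A vs C: A wins 11–4.
B vs C: B wins 11–4.
A beats each rival — B (12–3), C (11–4) — so A is the Condorcet winner.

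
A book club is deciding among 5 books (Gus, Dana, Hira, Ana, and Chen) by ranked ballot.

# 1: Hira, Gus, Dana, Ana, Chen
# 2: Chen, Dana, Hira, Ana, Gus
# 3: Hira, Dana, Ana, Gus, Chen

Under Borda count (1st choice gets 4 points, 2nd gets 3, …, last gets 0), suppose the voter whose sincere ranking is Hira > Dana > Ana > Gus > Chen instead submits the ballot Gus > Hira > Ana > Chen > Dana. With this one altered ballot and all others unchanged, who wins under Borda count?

Borda totals with the altered ballot: Gus 7, Dana 5, Hira 9, Ana 4, Chen 5.
The winner is unchanged: still Hira.

Hira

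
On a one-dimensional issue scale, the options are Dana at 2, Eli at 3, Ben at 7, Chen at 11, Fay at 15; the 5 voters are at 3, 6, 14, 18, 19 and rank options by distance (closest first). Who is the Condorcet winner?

Fay

With single-peaked preferences on a line, the Condorcet winner is the candidate closest to the median voter.
The median voter (position 14) is closest to Fay at 15.
Check: Fay vs Chen — voters closer to Fay: 3 of 5.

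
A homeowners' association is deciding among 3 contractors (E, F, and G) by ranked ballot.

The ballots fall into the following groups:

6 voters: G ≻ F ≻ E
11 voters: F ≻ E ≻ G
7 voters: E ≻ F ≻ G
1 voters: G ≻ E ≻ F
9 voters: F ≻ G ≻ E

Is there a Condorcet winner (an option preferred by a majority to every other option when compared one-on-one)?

Head-to-head results (34 voters total):
E vs F: F wins 26–8.
E vs G: E wins 18–16.
F vs G: F wins 27–7.
F beats each rival — E (26–8), G (27–7) — so F is the Condorcet winner.

Yes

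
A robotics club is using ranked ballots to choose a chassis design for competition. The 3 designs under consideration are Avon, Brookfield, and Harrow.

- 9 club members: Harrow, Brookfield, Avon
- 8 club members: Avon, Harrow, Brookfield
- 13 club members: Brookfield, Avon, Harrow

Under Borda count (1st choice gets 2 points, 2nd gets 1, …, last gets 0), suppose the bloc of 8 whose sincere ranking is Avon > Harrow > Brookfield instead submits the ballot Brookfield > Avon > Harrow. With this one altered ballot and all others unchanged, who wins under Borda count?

Borda totals with the altered ballot: Avon 21, Brookfield 51, Harrow 18.
The winner is unchanged: still Brookfield.

Brookfield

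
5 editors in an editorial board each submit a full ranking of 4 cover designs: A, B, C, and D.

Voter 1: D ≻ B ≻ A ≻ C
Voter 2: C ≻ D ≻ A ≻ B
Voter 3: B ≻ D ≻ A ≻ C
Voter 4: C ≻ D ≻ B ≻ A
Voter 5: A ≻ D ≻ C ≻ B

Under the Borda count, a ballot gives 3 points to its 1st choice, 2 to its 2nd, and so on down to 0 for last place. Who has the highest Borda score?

Borda scores:
  A: 1 + 1 + 1 + 0 + 3 = 6
  B: 2 + 0 + 3 + 1 + 0 = 6
  C: 0 + 3 + 0 + 3 + 1 = 7
  D: 3 + 2 + 2 + 2 + 2 = 11
D has the highest total.

D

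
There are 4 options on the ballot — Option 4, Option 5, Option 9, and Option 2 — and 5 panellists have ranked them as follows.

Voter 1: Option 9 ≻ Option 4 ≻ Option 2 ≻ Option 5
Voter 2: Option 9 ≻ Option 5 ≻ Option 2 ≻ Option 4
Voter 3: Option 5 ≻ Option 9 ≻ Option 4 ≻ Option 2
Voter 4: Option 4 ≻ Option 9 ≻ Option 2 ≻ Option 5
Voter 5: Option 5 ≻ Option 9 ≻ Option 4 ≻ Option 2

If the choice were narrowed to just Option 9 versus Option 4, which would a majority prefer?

Ballots ranking Option 9 above Option 4: 4.
Ballots ranking Option 4 above Option 9: 1.
Option 9 wins the head-to-head, 4–1.

Option 9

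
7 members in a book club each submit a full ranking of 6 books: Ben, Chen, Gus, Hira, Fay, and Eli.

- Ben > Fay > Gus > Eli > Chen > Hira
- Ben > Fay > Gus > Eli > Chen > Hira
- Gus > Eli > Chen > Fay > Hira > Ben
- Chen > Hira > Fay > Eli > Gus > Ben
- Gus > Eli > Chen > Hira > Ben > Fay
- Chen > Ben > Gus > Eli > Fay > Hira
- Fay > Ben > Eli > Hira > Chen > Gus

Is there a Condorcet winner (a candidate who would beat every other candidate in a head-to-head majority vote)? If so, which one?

Head-to-head results (7 voters total):
Ben vs Chen: Chen wins 4–3.
Ben vs Gus: Ben wins 4–3.
Ben vs Hira: Ben wins 4–3.
Ben vs Fay: Ben wins 4–3.
Ben vs Eli: Ben wins 4–3.
Chen vs Gus: Gus wins 4–3.
Chen vs Hira: Chen wins 6–1.
Chen vs Fay: Chen wins 4–3.
Chen vs Eli: Eli wins 5–2.
Gus vs Hira: Gus wins 5–2.
Gus vs Fay: Fay wins 4–3.
Gus vs Eli: Gus wins 5–2.
Hira vs Fay: Fay wins 5–2.
Hira vs Eli: Eli wins 6–1.
Fay vs Eli: Fay wins 4–3.
No candidate beats all others: Ben beats Gus beats Chen beats Ben, a majority cycle.

There is no Condorcet winner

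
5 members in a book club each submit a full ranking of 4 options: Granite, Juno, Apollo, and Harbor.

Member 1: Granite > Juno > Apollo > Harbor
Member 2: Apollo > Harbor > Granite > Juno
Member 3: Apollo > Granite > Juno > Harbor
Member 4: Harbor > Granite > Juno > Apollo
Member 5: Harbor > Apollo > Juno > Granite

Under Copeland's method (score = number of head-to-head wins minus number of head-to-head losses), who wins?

Pairwise results:
  Granite vs Juno: Granite wins 4–1.
  Granite vs Apollo: Apollo wins 3–2.
  Granite vs Harbor: Harbor wins 3–2.
  Juno vs Apollo: Apollo wins 3–2.
  Juno vs Harbor: Harbor wins 3–2.
  Apollo vs Harbor: Apollo wins 3–2.
Copeland scores (wins − losses):
  Granite: 1 − 2 = -1
  Juno: 0 − 3 = -3
  Apollo: 3 − 0 = 3
  Harbor: 2 − 1 = 1
Apollo has the best Copeland score.

Apollo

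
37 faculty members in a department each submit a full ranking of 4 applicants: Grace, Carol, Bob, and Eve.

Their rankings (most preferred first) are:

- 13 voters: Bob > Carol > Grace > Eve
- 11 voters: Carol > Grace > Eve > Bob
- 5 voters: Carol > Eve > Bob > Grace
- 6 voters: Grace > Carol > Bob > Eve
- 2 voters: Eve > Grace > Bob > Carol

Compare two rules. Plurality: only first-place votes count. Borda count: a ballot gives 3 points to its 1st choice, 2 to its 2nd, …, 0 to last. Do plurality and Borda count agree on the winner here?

Plurality first-place counts: Grace 6, Carol 16, Bob 13, Eve 2 → Carol.
Borda totals: Grace 57, Carol 86, Bob 52, Eve 27 → Carol.
The two rules agree on Carol.

Yes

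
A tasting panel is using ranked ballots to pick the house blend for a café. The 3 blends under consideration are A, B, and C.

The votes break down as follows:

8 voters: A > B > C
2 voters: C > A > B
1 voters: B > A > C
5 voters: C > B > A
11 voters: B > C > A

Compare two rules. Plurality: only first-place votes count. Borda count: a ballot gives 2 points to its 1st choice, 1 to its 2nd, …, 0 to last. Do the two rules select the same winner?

Yes

Plurality first-place counts: A 8, B 12, C 7 → B.
Borda totals: A 19, B 37, C 25 → B.
The two rules agree on B.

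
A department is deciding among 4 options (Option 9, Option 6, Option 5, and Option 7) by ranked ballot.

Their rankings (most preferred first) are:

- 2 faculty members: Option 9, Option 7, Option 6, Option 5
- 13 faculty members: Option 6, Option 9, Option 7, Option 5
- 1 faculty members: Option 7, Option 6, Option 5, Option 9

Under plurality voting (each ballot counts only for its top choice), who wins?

Option 6

First-place vote totals:
  Option 9: 2
  Option 6: 13
  Option 5: 0
  Option 7: 1
Option 6 has the most first-place votes.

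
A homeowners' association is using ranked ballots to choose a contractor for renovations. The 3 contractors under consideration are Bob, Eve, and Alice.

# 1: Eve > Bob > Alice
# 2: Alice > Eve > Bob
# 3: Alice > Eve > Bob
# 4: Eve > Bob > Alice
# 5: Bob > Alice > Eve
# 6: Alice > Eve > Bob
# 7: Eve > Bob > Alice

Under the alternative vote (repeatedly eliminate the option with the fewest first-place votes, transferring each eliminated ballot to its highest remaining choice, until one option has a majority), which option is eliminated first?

Bob

Round 1: Eve 3, Alice 3, Bob 1. Bob has the fewest and is eliminated.
Round 2: Alice 4, Eve 3. Alice has a majority.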